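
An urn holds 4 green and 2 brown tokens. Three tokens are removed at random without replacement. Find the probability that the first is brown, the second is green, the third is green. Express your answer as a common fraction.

1/5

Multiply the conditional probability of each draw in order, without replacement, so each draw removes one from its color and from the total.
P = (2/6) · (4/5) · (3/4) = 1/5 ≈ 0.2000.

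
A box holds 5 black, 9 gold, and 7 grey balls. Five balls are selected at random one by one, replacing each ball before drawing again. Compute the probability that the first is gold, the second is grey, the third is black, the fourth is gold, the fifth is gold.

Multiply the conditional probability of each draw in order, with replacement (the composition resets each draw).
P = (9/21) · (7/21) · (5/21) · (9/21) · (9/21) = 15/2401 ≈ 0.0062.

15/2401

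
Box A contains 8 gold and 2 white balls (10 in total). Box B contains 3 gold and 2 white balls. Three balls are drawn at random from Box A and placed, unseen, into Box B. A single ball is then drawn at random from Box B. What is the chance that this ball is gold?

Condition on how many of the transferred balls are gold (from Box A: 8 gold of 10; then Box B has 8 total).
  1 gold: C(8,1)C(2,2)/C(10,3) = 1/15; then P = 4/8
  2 gold: C(8,2)C(2,1)/C(10,3) = 7/15; then P = 5/8
  3 gold: C(8,3)C(2,0)/C(10,3) = 7/15; then P = 6/8
P(gold from Box B) = 27/40 ≈ 0.6750.

27/40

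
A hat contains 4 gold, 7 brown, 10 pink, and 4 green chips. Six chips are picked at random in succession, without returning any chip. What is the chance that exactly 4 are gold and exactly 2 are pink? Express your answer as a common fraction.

Unordered draws without replacement: count favorable combinations over C(25,6).
Favorable = C(4,4) · C(7,0) · C(10,2) · C(4,0) = 45; total = C(25,6) = 177100.
P = 45/177100 = 9/35420 ≈ 0.0003.

9/35420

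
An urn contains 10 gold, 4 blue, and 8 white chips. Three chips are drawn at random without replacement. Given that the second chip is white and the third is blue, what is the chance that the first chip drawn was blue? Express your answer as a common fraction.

3/20

P(first=blue and the second chip is white and the third is blue) = (4/22)·(8/21)·(3/20) = 4/385.
P(E) = Σ over first color = 8/231 + 4/385 + 4/165 = 16/231.
By Bayes, P(first=blue | E) = 4/385 / 16/231 = 3/20 ≈ 0.1500.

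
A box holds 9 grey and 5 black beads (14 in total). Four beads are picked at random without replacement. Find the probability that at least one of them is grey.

996/1001

Use the complement: P(at least one grey) = 1 − P(no grey).
P(none) = C(5,4)/C(14,4) = 5/1001.
So P = 1 − 5/1001 = 996/1001 ≈ 0.9950.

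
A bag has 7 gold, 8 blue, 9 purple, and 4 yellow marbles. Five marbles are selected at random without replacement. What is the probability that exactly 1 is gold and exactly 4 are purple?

7/780

Unordered draws without replacement: count favorable combinations over C(28,5).
Favorable = C(7,1) · C(8,0) · C(9,4) · C(4,0) = 882; total = C(28,5) = 98280.
P = 882/98280 = 7/780 ≈ 0.0090.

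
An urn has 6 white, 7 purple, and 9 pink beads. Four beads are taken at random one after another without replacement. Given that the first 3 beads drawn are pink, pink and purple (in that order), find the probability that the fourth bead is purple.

After removing 1 purple, 2 pink, the urn has 6 purple out of 19 remaining.
P(fourth is purple | given) = 6/19 ≈ 0.3158.

6/19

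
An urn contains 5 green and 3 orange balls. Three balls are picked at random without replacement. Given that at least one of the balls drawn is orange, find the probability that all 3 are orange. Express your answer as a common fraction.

1/46

P(all 3 orange) = C(3,3)/C(8,3) = 1/56; P(at least one orange) = 1 − C(5,3)/C(8,3) = 23/28.
Since 'all 3 orange' ⊆ 'at least one orange', P(all 3 | at least one) = 1/56 / 23/28 = 1/46 ≈ 0.0217.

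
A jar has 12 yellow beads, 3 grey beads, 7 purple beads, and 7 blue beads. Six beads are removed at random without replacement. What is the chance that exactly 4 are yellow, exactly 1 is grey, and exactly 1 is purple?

Unordered draws without replacement: count favorable combinations over C(29,6).
Favorable = C(12,4) · C(3,1) · C(7,1) · C(7,0) = 10395; total = C(29,6) = 475020.
P = 10395/475020 = 33/1508 ≈ 0.0219.

33/1508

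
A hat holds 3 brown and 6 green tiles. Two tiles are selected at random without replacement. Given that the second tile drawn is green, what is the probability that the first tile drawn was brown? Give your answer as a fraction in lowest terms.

P(first=brown and the second tile drawn is green) = (3/9)·(6/8) = 1/4.
P(the second tile drawn is green) = Σ over first color = 1/4 + 5/12 = 2/3.
By Bayes, P(first=brown | the second tile drawn is green) = 1/4 / 2/3 = 3/8 ≈ 0.3750.

3/8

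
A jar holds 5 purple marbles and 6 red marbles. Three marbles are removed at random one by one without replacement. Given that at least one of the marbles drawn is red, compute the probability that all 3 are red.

4/31

P(all 3 red) = C(6,3)/C(11,3) = 4/33; P(at least one red) = 1 − C(5,3)/C(11,3) = 31/33.
Since 'all 3 red' ⊆ 'at least one red', P(all 3 | at least one) = 4/33 / 31/33 = 4/31 ≈ 0.1290.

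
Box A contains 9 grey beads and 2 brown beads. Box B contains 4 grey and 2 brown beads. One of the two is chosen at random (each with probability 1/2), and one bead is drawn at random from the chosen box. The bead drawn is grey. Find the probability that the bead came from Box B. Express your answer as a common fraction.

22/49

P(grey | Box A) = 9/11; P(grey | Box B) = 2/3.
P(grey) = 1/2·9/11 + 1/2·2/3 = 49/66.
By Bayes' rule, P(Box B | grey) = 1/3 / 49/66 = 22/49 ≈ 0.4490.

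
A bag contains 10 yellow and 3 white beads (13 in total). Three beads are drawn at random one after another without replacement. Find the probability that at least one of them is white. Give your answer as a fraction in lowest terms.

Use the complement: P(at least one white) = 1 − P(no white).
P(none) = C(10,3)/C(13,3) = 120/286.
So P = 1 − 120/286 = 83/143 ≈ 0.5804.

83/143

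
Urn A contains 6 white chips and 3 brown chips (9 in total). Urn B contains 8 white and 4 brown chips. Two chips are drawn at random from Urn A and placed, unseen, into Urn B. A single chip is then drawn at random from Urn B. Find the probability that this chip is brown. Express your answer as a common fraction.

1/3

Condition on how many of the transferred chips are brown (from Urn A: 3 brown of 9; then Urn B has 14 total).
  0 brown: C(3,0)C(6,2)/C(9,2) = 5/12; then P = 4/14
  1 brown: C(3,1)C(6,1)/C(9,2) = 1/2; then P = 5/14
  2 brown: C(3,2)C(6,0)/C(9,2) = 1/12; then P = 6/14
P(brown from Urn B) = 1/3 ≈ 0.3333.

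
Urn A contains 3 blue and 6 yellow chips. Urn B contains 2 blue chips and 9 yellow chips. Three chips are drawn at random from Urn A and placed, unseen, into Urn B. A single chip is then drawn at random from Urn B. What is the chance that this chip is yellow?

11/14

Condition on how many of the transferred chips are yellow (from Urn A: 6 yellow of 9; then Urn B has 14 total).
  0 yellow: C(6,0)C(3,3)/C(9,3) = 1/84; then P = 9/14
  1 yellow: C(6,1)C(3,2)/C(9,3) = 3/14; then P = 10/14
  2 yellow: C(6,2)C(3,1)/C(9,3) = 15/28; then P = 11/14
  3 yellow: C(6,3)C(3,0)/C(9,3) = 5/21; then P = 12/14
P(yellow from Urn B) = 11/14 ≈ 0.7857.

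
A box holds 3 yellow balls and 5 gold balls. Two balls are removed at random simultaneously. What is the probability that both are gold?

Unordered draws without replacement: count favorable combinations over C(8,2).
Favorable = C(3,0) · C(5,2) = 10; total = C(8,2) = 28.
P = 10/28 = 5/14 ≈ 0.3571.

5/14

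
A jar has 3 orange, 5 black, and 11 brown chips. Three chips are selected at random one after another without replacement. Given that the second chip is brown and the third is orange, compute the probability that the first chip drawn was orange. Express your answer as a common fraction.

2/17

P(first=orange and the second chip is brown and the third is orange) = (3/19)·(11/18)·(2/17) = 11/969.
P(E) = Σ over first color = 11/969 + 55/1938 + 55/969 = 11/114.
By Bayes, P(first=orange | E) = 11/969 / 11/114 = 2/17 ≈ 0.1176.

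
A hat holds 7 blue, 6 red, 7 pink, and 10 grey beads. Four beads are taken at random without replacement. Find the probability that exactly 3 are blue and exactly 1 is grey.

10/783

Unordered draws without replacement: count favorable combinations over C(30,4).
Favorable = C(7,3) · C(6,0) · C(7,0) · C(10,1) = 350; total = C(30,4) = 27405.
P = 350/27405 = 10/783 ≈ 0.0128.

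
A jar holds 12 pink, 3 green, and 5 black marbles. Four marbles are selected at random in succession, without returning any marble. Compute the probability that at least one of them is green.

Use the complement: P(at least one green) = 1 − P(no green).
P(none) = C(17,4)/C(20,4) = 2380/4845.
So P = 1 − 2380/4845 = 29/57 ≈ 0.5088.

29/57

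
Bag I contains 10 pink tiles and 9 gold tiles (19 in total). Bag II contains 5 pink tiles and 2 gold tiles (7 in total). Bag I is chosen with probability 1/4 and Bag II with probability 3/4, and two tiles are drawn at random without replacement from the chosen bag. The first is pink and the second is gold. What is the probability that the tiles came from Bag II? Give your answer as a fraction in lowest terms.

19/26

P(E | Bag I) = 5/19; P(E | Bag II) = 5/21.
P(E) = 1/4·5/19 + 3/4·5/21 = 65/266.
By Bayes' rule, P(Bag II | E) = 5/28 / 65/266 = 19/26 ≈ 0.7308.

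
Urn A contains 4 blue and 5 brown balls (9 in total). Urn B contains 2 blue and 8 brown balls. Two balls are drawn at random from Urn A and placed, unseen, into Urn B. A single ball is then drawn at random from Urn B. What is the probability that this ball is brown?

Condition on how many of the transferred balls are brown (from Urn A: 5 brown of 9; then Urn B has 12 total).
  0 brown: C(5,0)C(4,2)/C(9,2) = 1/6; then P = 8/12
  1 brown: C(5,1)C(4,1)/C(9,2) = 5/9; then P = 9/12
  2 brown: C(5,2)C(4,0)/C(9,2) = 5/18; then P = 10/12
P(brown from Urn B) = 41/54 ≈ 0.7593.

41/54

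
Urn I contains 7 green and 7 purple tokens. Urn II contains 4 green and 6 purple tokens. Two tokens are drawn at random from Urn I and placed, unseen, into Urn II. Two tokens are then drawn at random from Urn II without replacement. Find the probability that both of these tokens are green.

133/858

Condition on how many of the transferred tokens are green (from Urn I: 7 green of 14; then Urn II has 12 total).
  0 green: C(7,0)C(7,2)/C(14,2) = 3/13; then P = C(4,2)/C(12,2) = 1/11
  1 green: C(7,1)C(7,1)/C(14,2) = 7/13; then P = C(5,2)/C(12,2) = 5/33
  2 green: C(7,2)C(7,0)/C(14,2) = 3/13; then P = C(6,2)/C(12,2) = 5/22
P(both green) = 133/858 ≈ 0.1550.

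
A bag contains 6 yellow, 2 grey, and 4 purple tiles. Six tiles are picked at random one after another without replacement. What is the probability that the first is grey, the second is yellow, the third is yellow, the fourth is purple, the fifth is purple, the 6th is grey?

1/924

Multiply the conditional probability of each draw in order, without replacement, so each draw removes one from its color and from the total.
P = (2/12) · (6/11) · (5/10) · (4/9) · (3/8) · (1/7) = 1/924 ≈ 0.0011.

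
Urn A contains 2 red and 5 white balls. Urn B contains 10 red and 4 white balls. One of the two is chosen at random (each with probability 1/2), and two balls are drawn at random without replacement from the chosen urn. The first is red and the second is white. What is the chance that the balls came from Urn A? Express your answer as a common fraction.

P(E | Urn A) = 5/21; P(E | Urn B) = 20/91.
P(E) = 1/2·5/21 + 1/2·20/91 = 125/546.
By Bayes' rule, P(Urn A | E) = 5/42 / 125/546 = 13/25 ≈ 0.5200.

13/25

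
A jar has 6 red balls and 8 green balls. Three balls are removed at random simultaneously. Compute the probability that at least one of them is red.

Use the complement: P(at least one red) = 1 − P(no red).
P(none) = C(8,3)/C(14,3) = 56/364.
So P = 1 − 56/364 = 11/13 ≈ 0.8462.

11/13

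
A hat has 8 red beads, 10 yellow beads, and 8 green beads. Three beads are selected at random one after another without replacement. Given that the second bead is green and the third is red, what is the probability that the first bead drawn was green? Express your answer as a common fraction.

P(first=green and the second bead is green and the third is red) = (8/26)·(7/25)·(8/24) = 28/975.
P(E) = Σ over first color = 28/975 + 8/195 + 28/975 = 32/325.
By Bayes, P(first=green | E) = 28/975 / 32/325 = 7/24 ≈ 0.2917.

7/24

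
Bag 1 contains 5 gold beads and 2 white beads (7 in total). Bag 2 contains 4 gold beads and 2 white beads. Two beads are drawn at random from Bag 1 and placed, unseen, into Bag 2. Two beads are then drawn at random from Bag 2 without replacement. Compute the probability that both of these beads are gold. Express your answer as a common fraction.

64/147

Condition on how many of the transferred beads are gold (from Bag 1: 5 gold of 7; then Bag 2 has 8 total).
  0 gold: C(5,0)C(2,2)/C(7,2) = 1/21; then P = C(4,2)/C(8,2) = 3/14
  1 gold: C(5,1)C(2,1)/C(7,2) = 10/21; then P = C(5,2)/C(8,2) = 5/14
  2 gold: C(5,2)C(2,0)/C(7,2) = 10/21; then P = C(6,2)/C(8,2) = 15/28
P(both gold) = 64/147 ≈ 0.4354.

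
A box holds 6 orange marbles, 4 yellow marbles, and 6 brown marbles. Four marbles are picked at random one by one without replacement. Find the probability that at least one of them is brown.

23/26

Use the complement: P(at least one brown) = 1 − P(no brown).
P(none) = C(10,4)/C(16,4) = 210/1820.
So P = 1 − 210/1820 = 23/26 ≈ 0.8846.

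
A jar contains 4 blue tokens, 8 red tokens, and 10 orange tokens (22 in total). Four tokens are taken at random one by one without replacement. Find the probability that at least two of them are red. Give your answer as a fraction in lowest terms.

Sum the hypergeometric tail for j = 2,…,4 red tokens.
Favorable = C(8,2)·C(14,2) + C(8,3)·C(14,1) + C(8,4)·C(14,0) = 3402; total = C(22,4) = 7315.
P = 3402/7315 = 486/1045 ≈ 0.4651.

486/1045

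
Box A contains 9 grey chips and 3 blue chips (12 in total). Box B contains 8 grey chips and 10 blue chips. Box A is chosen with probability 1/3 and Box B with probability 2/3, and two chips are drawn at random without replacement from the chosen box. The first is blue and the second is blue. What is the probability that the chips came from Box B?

P(E | Box A) = 1/22; P(E | Box B) = 5/17.
P(E) = 1/3·1/22 + 2/3·5/17 = 79/374.
By Bayes' rule, P(Box B | E) = 10/51 / 79/374 = 220/237 ≈ 0.9283.

220/237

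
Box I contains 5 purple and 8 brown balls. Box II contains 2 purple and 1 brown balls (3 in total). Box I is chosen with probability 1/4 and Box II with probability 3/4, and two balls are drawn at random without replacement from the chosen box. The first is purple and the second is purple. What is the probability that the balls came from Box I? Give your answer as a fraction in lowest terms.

5/44

P(E | Box I) = 5/39; P(E | Box II) = 1/3.
P(E) = 1/4·5/39 + 3/4·1/3 = 11/39.
By Bayes' rule, P(Box I | E) = 5/156 / 11/39 = 5/44 ≈ 0.1136.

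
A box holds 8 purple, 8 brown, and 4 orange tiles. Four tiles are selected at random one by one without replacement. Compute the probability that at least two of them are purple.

518/969

Sum the hypergeometric tail for j = 2,…,4 purple tiles.
Favorable = C(8,2)·C(12,2) + C(8,3)·C(12,1) + C(8,4)·C(12,0) = 2590; total = C(20,4) = 4845.
P = 2590/4845 = 518/969 ≈ 0.5346.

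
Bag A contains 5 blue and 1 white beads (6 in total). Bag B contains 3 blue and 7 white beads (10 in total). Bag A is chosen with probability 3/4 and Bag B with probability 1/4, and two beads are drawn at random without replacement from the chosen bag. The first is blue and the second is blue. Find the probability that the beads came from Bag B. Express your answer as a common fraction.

1/31

P(E | Bag A) = 2/3; P(E | Bag B) = 1/15.
P(E) = 3/4·2/3 + 1/4·1/15 = 31/60.
By Bayes' rule, P(Bag B | E) = 1/60 / 31/60 = 1/31 ≈ 0.0323.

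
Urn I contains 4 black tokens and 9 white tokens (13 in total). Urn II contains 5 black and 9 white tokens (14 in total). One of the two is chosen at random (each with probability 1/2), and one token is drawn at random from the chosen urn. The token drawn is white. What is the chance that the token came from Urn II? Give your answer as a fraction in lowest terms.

P(white | Urn I) = 9/13; P(white | Urn II) = 9/14.
P(white) = 1/2·9/13 + 1/2·9/14 = 243/364.
By Bayes' rule, P(Urn II | white) = 9/28 / 243/364 = 13/27 ≈ 0.4815.

13/27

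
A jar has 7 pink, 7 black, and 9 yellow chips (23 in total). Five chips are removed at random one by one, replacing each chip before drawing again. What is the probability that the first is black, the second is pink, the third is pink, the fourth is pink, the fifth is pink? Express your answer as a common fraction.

Multiply the conditional probability of each draw in order, with replacement (the composition resets each draw).
P = (7/23) · (7/23) · (7/23) · (7/23) · (7/23) = 16807/6436343 ≈ 0.0026.

16807/6436343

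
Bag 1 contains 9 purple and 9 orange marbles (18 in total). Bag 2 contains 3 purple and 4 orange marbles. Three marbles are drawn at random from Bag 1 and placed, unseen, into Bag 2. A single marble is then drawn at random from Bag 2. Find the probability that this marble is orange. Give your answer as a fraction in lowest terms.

11/20

Condition on how many of the transferred marbles are orange (from Bag 1: 9 orange of 18; then Bag 2 has 10 total).
  0 orange: C(9,0)C(9,3)/C(18,3) = 7/68; then P = 4/10
  1 orange: C(9,1)C(9,2)/C(18,3) = 27/68; then P = 5/10
  2 orange: C(9,2)C(9,1)/C(18,3) = 27/68; then P = 6/10
  3 orange: C(9,3)C(9,0)/C(18,3) = 7/68; then P = 7/10
P(orange from Bag 2) = 11/20 ≈ 0.5500.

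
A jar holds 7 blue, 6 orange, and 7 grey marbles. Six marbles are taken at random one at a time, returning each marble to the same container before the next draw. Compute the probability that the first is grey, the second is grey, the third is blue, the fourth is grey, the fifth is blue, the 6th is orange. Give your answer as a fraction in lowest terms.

Multiply the conditional probability of each draw in order, with replacement (the composition resets each draw).
P = (7/20) · (7/20) · (7/20) · (7/20) · (7/20) · (6/20) = 50421/32000000 ≈ 0.0016.

50421/32000000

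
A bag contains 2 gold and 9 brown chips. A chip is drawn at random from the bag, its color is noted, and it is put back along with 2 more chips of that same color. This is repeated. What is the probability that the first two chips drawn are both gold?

8/143

After a gold draw the bag holds 4 gold out of 13.
P = (2/11)·(4/13) = 8/143 ≈ 0.0559.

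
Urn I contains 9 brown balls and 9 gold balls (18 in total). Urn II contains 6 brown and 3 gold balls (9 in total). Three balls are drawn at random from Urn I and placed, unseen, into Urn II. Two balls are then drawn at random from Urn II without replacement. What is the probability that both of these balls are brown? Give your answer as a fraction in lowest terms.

Condition on how many of the transferred balls are brown (from Urn I: 9 brown of 18; then Urn II has 12 total).
  0 brown: C(9,0)C(9,3)/C(18,3) = 7/68; then P = C(6,2)/C(12,2) = 5/22
  1 brown: C(9,1)C(9,2)/C(18,3) = 27/68; then P = C(7,2)/C(12,2) = 7/22
  2 brown: C(9,2)C(9,1)/C(18,3) = 27/68; then P = C(8,2)/C(12,2) = 14/33
  3 brown: C(9,3)C(9,0)/C(18,3) = 7/68; then P = C(9,2)/C(12,2) = 6/11
P(both brown) = 70/187 ≈ 0.3743.

70/187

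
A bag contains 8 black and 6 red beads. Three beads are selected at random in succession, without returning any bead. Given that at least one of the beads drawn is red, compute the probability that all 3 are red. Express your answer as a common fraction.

P(all 3 red) = C(6,3)/C(14,3) = 5/91; P(at least one red) = 1 − C(8,3)/C(14,3) = 11/13.
Since 'all 3 red' ⊆ 'at least one red', P(all 3 | at least one) = 5/91 / 11/13 = 5/77 ≈ 0.0649.

5/77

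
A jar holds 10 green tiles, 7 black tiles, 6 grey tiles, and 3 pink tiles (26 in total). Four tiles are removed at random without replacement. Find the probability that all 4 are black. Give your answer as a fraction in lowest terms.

Unordered draws without replacement: count favorable combinations over C(26,4).
Favorable = C(10,0) · C(7,4) · C(6,0) · C(3,0) = 35; total = C(26,4) = 14950.
P = 35/14950 = 7/2990 ≈ 0.0023.

7/2990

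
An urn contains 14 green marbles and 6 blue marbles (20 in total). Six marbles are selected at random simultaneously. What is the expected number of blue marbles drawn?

9/5

By linearity of expectation, E[X] = Σ P(draw i is blue); by symmetry each draw (even without replacement) has P(blue) = 6/20.
E[X] = 6 · 6/20 = 9/5 ≈ 1.8000.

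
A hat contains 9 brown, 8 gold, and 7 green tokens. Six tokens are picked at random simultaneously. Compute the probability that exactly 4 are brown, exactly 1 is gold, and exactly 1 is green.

252/4807

Unordered draws without replacement: count favorable combinations over C(24,6).
Favorable = C(9,4) · C(8,1) · C(7,1) = 7056; total = C(24,6) = 134596.
P = 7056/134596 = 252/4807 ≈ 0.0524.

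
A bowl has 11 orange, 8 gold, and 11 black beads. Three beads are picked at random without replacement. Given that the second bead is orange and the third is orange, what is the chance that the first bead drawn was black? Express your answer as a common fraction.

11/28

P(first=black and the second bead is orange and the third is orange) = (11/30)·(11/29)·(10/28) = 121/2436.
P(E) = Σ over first color = 33/812 + 22/609 + 121/2436 = 11/87.
By Bayes, P(first=black | E) = 121/2436 / 11/87 = 11/28 ≈ 0.3929.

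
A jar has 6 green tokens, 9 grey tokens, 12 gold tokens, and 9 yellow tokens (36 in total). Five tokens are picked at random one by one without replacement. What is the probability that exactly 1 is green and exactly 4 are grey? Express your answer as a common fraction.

3/1496

Unordered draws without replacement: count favorable combinations over C(36,5).
Favorable = C(6,1) · C(9,4) · C(12,0) · C(9,0) = 756; total = C(36,5) = 376992.
P = 756/376992 = 3/1496 ≈ 0.0020.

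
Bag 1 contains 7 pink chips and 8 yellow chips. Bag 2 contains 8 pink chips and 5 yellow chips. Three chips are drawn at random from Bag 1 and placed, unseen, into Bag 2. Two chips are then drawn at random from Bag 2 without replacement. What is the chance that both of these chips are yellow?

47/300

Condition on how many of the transferred chips are yellow (from Bag 1: 8 yellow of 15; then Bag 2 has 16 total).
  0 yellow: C(8,0)C(7,3)/C(15,3) = 1/13; then P = C(5,2)/C(16,2) = 1/12
  1 yellow: C(8,1)C(7,2)/C(15,3) = 24/65; then P = C(6,2)/C(16,2) = 1/8
  2 yellow: C(8,2)C(7,1)/C(15,3) = 28/65; then P = C(7,2)/C(16,2) = 7/40
  3 yellow: C(8,3)C(7,0)/C(15,3) = 8/65; then P = C(8,2)/C(16,2) = 7/30
P(both yellow) = 47/300 ≈ 0.1567.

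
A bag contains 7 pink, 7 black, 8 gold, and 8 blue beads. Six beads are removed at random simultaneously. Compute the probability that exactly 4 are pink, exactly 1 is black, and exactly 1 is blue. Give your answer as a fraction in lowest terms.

56/16965

Unordered draws without replacement: count favorable combinations over C(30,6).
Favorable = C(7,4) · C(7,1) · C(8,0) · C(8,1) = 1960; total = C(30,6) = 593775.
P = 1960/593775 = 56/16965 ≈ 0.0033.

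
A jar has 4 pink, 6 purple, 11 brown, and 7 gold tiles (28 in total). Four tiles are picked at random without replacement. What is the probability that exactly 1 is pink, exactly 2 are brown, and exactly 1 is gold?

44/585

Unordered draws without replacement: count favorable combinations over C(28,4).
Favorable = C(4,1) · C(6,0) · C(11,2) · C(7,1) = 1540; total = C(28,4) = 20475.
P = 1540/20475 = 44/585 ≈ 0.0752.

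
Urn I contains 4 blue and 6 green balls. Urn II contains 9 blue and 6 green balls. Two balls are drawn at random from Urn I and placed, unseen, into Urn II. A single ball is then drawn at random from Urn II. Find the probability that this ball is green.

Condition on how many of the transferred balls are green (from Urn I: 6 green of 10; then Urn II has 17 total).
  0 green: C(6,0)C(4,2)/C(10,2) = 2/15; then P = 6/17
  1 green: C(6,1)C(4,1)/C(10,2) = 8/15; then P = 7/17
  2 green: C(6,2)C(4,0)/C(10,2) = 1/3; then P = 8/17
P(green from Urn II) = 36/85 ≈ 0.4235.

36/85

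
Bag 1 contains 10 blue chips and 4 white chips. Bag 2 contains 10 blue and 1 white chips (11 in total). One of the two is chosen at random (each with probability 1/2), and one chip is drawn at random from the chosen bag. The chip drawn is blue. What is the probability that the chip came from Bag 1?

P(blue | Bag 1) = 5/7; P(blue | Bag 2) = 10/11.
P(blue) = 1/2·5/7 + 1/2·10/11 = 125/154.
By Bayes' rule, P(Bag 1 | blue) = 5/14 / 125/154 = 11/25 ≈ 0.4400.

11/25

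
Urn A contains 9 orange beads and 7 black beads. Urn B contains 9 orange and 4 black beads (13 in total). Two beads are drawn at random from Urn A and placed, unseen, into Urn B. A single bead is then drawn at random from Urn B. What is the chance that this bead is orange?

Condition on how many of the transferred beads are orange (from Urn A: 9 orange of 16; then Urn B has 15 total).
  0 orange: C(9,0)C(7,2)/C(16,2) = 7/40; then P = 9/15
  1 orange: C(9,1)C(7,1)/C(16,2) = 21/40; then P = 10/15
  2 orange: C(9,2)C(7,0)/C(16,2) = 3/10; then P = 11/15
P(orange from Urn B) = 27/40 ≈ 0.6750.

27/40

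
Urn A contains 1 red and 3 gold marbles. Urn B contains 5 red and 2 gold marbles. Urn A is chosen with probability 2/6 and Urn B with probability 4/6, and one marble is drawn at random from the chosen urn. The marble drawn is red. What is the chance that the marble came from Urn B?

40/47

P(red | Urn A) = 1/4; P(red | Urn B) = 5/7.
P(red) = 1/3·1/4 + 2/3·5/7 = 47/84.
By Bayes' rule, P(Urn B | red) = 10/21 / 47/84 = 40/47 ≈ 0.8511.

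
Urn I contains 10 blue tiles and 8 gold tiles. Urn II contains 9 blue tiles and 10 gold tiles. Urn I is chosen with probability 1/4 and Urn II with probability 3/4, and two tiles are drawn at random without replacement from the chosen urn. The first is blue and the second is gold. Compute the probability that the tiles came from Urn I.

152/611

P(E | Urn I) = 40/153; P(E | Urn II) = 5/19.
P(E) = 1/4·40/153 + 3/4·5/19 = 3055/11628.
By Bayes' rule, P(Urn I | E) = 10/153 / 3055/11628 = 152/611 ≈ 0.2488.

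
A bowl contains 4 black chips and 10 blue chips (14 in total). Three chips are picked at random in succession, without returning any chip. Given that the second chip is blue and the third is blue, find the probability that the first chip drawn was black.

1/3

P(first=black and the second chip is blue and the third is blue) = (4/14)·(10/13)·(9/12) = 15/91.
P(E) = Σ over first color = 15/91 + 30/91 = 45/91.
By Bayes, P(first=black | E) = 15/91 / 45/91 = 1/3 ≈ 0.3333.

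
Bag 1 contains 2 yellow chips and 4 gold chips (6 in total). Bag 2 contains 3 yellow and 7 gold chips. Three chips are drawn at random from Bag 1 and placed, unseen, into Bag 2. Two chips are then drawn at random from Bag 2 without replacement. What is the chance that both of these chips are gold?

181/390

Condition on how many of the transferred chips are gold (from Bag 1: 4 gold of 6; then Bag 2 has 13 total).
  1 gold: C(4,1)C(2,2)/C(6,3) = 1/5; then P = C(8,2)/C(13,2) = 14/39
  2 gold: C(4,2)C(2,1)/C(6,3) = 3/5; then P = C(9,2)/C(13,2) = 6/13
  3 gold: C(4,3)C(2,0)/C(6,3) = 1/5; then P = C(10,2)/C(13,2) = 15/26
P(both gold) = 181/390 ≈ 0.4641.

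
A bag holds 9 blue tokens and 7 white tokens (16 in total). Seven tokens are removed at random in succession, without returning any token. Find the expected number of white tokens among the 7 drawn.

49/16

By linearity of expectation, E[X] = Σ P(draw i is white); by symmetry each draw (even without replacement) has P(white) = 7/16.
E[X] = 7 · 7/16 = 49/16 ≈ 3.0625.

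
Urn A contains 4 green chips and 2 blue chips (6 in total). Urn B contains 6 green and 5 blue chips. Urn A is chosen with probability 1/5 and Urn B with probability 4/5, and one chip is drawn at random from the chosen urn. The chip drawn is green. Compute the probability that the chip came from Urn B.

P(green | Urn A) = 2/3; P(green | Urn B) = 6/11.
P(green) = 1/5·2/3 + 4/5·6/11 = 94/165.
By Bayes' rule, P(Urn B | green) = 24/55 / 94/165 = 36/47 ≈ 0.7660.

36/47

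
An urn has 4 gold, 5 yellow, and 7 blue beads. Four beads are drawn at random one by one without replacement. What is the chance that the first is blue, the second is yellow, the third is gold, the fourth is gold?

1/104

Multiply the conditional probability of each draw in order, without replacement, so each draw removes one from its color and from the total.
P = (7/16) · (5/15) · (4/14) · (3/13) = 1/104 ≈ 0.0096.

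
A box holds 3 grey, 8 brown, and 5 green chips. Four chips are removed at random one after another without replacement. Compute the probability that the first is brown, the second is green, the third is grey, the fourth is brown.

Multiply the conditional probability of each draw in order, without replacement, so each draw removes one from its color and from the total.
P = (8/16) · (5/15) · (3/14) · (7/13) = 1/52 ≈ 0.0192.

1/52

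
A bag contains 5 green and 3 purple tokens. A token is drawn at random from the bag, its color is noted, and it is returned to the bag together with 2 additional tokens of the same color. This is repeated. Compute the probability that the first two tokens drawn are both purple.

After a purple draw the bag holds 5 purple out of 10.
P = (3/8)·(5/10) = 3/16 ≈ 0.1875.

3/16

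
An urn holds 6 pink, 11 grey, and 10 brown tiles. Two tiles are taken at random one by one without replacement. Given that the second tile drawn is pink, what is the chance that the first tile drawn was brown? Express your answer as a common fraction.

5/13

P(first=brown and the second tile drawn is pink) = (10/27)·(6/26) = 10/117.
P(the second tile drawn is pink) = Σ over first color = 5/117 + 11/117 + 10/117 = 2/9.
By Bayes, P(first=brown | the second tile drawn is pink) = 10/117 / 2/9 = 5/13 ≈ 0.3846.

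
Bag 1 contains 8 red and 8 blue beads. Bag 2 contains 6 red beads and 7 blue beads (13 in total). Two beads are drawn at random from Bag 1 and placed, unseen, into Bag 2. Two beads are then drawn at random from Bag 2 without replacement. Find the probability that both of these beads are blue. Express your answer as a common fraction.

Condition on how many of the transferred beads are blue (from Bag 1: 8 blue of 16; then Bag 2 has 15 total).
  0 blue: C(8,0)C(8,2)/C(16,2) = 7/30; then P = C(7,2)/C(15,2) = 1/5
  1 blue: C(8,1)C(8,1)/C(16,2) = 8/15; then P = C(8,2)/C(15,2) = 4/15
  2 blue: C(8,2)C(8,0)/C(16,2) = 7/30; then P = C(9,2)/C(15,2) = 12/35
P(both blue) = 121/450 ≈ 0.2689.

121/450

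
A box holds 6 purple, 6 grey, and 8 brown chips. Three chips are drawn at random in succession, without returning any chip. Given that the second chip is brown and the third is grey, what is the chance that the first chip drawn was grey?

5/18

P(first=grey and the second chip is brown and the third is grey) = (6/20)·(8/19)·(5/18) = 2/57.
P(E) = Σ over first color = 4/95 + 2/57 + 14/285 = 12/95.
By Bayes, P(first=grey | E) = 2/57 / 12/95 = 5/18 ≈ 0.2778.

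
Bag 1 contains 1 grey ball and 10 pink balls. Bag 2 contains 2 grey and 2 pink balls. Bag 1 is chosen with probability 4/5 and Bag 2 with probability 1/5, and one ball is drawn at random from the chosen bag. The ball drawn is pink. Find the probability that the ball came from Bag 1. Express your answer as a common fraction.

P(pink | Bag 1) = 10/11; P(pink | Bag 2) = 1/2.
P(pink) = 4/5·10/11 + 1/5·1/2 = 91/110.
By Bayes' rule, P(Bag 1 | pink) = 8/11 / 91/110 = 80/91 ≈ 0.8791.

80/91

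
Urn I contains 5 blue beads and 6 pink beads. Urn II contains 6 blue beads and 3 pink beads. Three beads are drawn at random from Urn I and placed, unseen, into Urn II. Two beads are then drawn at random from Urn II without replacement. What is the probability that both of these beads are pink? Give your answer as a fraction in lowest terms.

Condition on how many of the transferred beads are pink (from Urn I: 6 pink of 11; then Urn II has 12 total).
  0 pink: C(6,0)C(5,3)/C(11,3) = 2/33; then P = C(3,2)/C(12,2) = 1/22
  1 pink: C(6,1)C(5,2)/C(11,3) = 4/11; then P = C(4,2)/C(12,2) = 1/11
  2 pink: C(6,2)C(5,1)/C(11,3) = 5/11; then P = C(5,2)/C(12,2) = 5/33
  3 pink: C(6,3)C(5,0)/C(11,3) = 4/33; then P = C(6,2)/C(12,2) = 5/22
P(both pink) = 16/121 ≈ 0.1322.

16/121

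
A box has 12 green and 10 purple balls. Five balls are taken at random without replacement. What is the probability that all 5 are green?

Unordered draws without replacement: count favorable combinations over C(22,5).
Favorable = C(12,5) · C(10,0) = 792; total = C(22,5) = 26334.
P = 792/26334 = 4/133 ≈ 0.0301.

4/133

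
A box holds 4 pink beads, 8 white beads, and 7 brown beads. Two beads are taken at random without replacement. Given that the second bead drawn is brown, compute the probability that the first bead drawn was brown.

P(first=brown and the second bead drawn is brown) = (7/19)·(6/18) = 7/57.
P(the second bead drawn is brown) = Σ over first color = 14/171 + 28/171 + 7/57 = 7/19.
By Bayes, P(first=brown | the second bead drawn is brown) = 7/57 / 7/19 = 1/3 ≈ 0.3333.

1/3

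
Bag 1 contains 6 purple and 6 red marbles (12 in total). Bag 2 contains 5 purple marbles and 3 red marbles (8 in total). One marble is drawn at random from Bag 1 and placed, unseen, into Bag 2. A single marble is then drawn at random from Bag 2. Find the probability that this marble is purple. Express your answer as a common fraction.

Condition on how many of the transferred marbles are purple (from Bag 1: 6 purple of 12; then Bag 2 has 9 total).
  0 purple: C(6,0)C(6,1)/C(12,1) = 1/2; then P = 5/9
  1 purple: C(6,1)C(6,0)/C(12,1) = 1/2; then P = 6/9
P(purple from Bag 2) = 11/18 ≈ 0.6111.

11/18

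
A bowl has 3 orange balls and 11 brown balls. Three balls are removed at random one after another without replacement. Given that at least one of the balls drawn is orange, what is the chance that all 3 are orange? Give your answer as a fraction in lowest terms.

P(all 3 orange) = C(3,3)/C(14,3) = 1/364; P(at least one orange) = 1 − C(11,3)/C(14,3) = 199/364.
Since 'all 3 orange' ⊆ 'at least one orange', P(all 3 | at least one) = 1/364 / 199/364 = 1/199 ≈ 0.0050.

1/199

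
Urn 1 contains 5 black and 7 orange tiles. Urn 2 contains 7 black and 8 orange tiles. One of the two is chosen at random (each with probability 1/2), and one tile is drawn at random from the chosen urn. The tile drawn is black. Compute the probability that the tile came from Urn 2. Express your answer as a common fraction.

P(black | Urn 1) = 5/12; P(black | Urn 2) = 7/15.
P(black) = 1/2·5/12 + 1/2·7/15 = 53/120.
By Bayes' rule, P(Urn 2 | black) = 7/30 / 53/120 = 28/53 ≈ 0.5283.

28/53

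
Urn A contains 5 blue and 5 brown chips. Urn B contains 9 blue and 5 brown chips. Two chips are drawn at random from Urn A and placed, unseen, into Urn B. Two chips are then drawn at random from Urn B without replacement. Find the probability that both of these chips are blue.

Condition on how many of the transferred chips are blue (from Urn A: 5 blue of 10; then Urn B has 16 total).
  0 blue: C(5,0)C(5,2)/C(10,2) = 2/9; then P = C(9,2)/C(16,2) = 3/10
  1 blue: C(5,1)C(5,1)/C(10,2) = 5/9; then P = C(10,2)/C(16,2) = 3/8
  2 blue: C(5,2)C(5,0)/C(10,2) = 2/9; then P = C(11,2)/C(16,2) = 11/24
P(both blue) = 407/1080 ≈ 0.3769.

407/1080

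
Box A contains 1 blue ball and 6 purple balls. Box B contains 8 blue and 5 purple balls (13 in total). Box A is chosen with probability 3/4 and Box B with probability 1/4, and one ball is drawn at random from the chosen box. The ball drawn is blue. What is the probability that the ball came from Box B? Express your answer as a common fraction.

56/95

P(blue | Box A) = 1/7; P(blue | Box B) = 8/13.
P(blue) = 3/4·1/7 + 1/4·8/13 = 95/364.
By Bayes' rule, P(Box B | blue) = 2/13 / 95/364 = 56/95 ≈ 0.5895.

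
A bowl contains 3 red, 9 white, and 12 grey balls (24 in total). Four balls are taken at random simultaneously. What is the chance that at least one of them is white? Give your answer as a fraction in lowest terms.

441/506

Use the complement: P(at least one white) = 1 − P(no white).
P(none) = C(15,4)/C(24,4) = 1365/10626.
So P = 1 − 1365/10626 = 441/506 ≈ 0.8715.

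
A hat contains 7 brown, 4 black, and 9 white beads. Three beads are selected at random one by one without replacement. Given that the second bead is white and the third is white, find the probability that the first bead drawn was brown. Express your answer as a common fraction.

P(first=brown and the second bead is white and the third is white) = (7/20)·(9/19)·(8/18) = 7/95.
P(E) = Σ over first color = 7/95 + 4/95 + 7/95 = 18/95.
By Bayes, P(first=brown | E) = 7/95 / 18/95 = 7/18 ≈ 0.3889.

7/18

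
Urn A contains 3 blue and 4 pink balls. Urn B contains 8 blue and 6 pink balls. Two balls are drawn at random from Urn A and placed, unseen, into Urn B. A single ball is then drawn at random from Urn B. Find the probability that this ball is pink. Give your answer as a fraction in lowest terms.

Condition on how many of the transferred balls are pink (from Urn A: 4 pink of 7; then Urn B has 16 total).
  0 pink: C(4,0)C(3,2)/C(7,2) = 1/7; then P = 6/16
  1 pink: C(4,1)C(3,1)/C(7,2) = 4/7; then P = 7/16
  2 pink: C(4,2)C(3,0)/C(7,2) = 2/7; then P = 8/16
P(pink from Urn B) = 25/56 ≈ 0.4464.

25/56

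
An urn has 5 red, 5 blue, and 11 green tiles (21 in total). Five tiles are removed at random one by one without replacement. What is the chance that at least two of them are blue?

Sum the hypergeometric tail for j = 2,…,5 blue tiles.
Favorable = C(5,2)·C(16,3) + C(5,3)·C(16,2) + C(5,4)·C(16,1) + C(5,5)·C(16,0) = 6881; total = C(21,5) = 20349.
P = 6881/20349 = 983/2907 ≈ 0.3381.

983/2907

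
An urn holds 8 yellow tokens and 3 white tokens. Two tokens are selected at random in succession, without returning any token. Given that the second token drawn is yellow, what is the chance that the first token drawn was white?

3/10

P(first=white and the second token drawn is yellow) = (3/11)·(8/10) = 12/55.
P(the second token drawn is yellow) = Σ over first color = 28/55 + 12/55 = 8/11.
By Bayes, P(first=white | the second token drawn is yellow) = 12/55 / 8/11 = 3/10 ≈ 0.3000.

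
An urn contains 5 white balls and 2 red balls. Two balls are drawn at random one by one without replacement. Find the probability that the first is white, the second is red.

Multiply the conditional probability of each draw in order, without replacement, so each draw removes one from its color and from the total.
P = (5/7) · (2/6) = 5/21 ≈ 0.2381.

5/21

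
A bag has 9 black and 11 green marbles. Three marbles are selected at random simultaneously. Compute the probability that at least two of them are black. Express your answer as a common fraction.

Sum the hypergeometric tail for j = 2,…,3 black marbles.
Favorable = C(9,2)·C(11,1) + C(9,3)·C(11,0) = 480; total = C(20,3) = 1140.
P = 480/1140 = 8/19 ≈ 0.4211.

8/19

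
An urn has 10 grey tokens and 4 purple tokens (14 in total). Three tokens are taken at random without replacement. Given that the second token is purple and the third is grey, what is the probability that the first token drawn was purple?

1/4

P(first=purple and the second token is purple and the third is grey) = (4/14)·(3/13)·(10/12) = 5/91.
P(E) = Σ over first color = 15/91 + 5/91 = 20/91.
By Bayes, P(first=purple | E) = 5/91 / 20/91 = 1/4 ≈ 0.2500.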